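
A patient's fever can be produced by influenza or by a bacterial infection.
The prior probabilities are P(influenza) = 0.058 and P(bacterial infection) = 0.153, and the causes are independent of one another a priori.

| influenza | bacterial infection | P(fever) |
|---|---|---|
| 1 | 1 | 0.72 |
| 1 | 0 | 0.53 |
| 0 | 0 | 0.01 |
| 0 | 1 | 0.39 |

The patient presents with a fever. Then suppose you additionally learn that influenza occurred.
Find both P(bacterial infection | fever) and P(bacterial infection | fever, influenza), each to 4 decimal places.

P(bacterial infection | fever) ≈ 0.6479; P(bacterial infection | fever, influenza) ≈ 0.1970

Weight on bacterial infection=true, given the evidence: 0.056209 + 0.006389 = 0.062598
Normalizer over all consistent configurations: 0.01·0.942·0.847 + 0.39·0.942·0.153 + 0.53·0.058·0.847 + 0.72·0.058·0.153 = 0.096614
P(bacterial infection | fever) = 0.062598/0.096614 ≈ 0.6479

Now condition on the additional information:
By total probability over both values of bacterial infection:
  P(fever | influenza) = 0.53·0.847 + 0.72·0.153
        = 0.448910 + 0.110160 = 0.559070
Configurations with bacterial infection contribute 0.110160, so
  P(bacterial infection | fever, influenza) = 0.110160 / 0.559070 ≈ 0.1970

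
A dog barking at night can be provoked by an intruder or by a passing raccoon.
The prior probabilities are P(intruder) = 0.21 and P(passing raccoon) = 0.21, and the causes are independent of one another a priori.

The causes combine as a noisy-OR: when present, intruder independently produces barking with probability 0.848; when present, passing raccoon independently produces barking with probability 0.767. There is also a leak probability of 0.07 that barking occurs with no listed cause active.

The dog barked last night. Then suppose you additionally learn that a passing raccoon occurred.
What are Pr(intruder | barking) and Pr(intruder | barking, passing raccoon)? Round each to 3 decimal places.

Pr(intruder | barking) ≈ 0.516; Pr(intruder | barking, passing raccoon) ≈ 0.247

Under noisy-OR, P(barking | causes) = 1 − (1−0.07)·∏(1−qᵢ) over the active causes.
Sum P(barking|·) weighted by the priors over the 4 (intruder, passing raccoon) configurations:
  P(barking) = 0.07×0.79×0.79 + 0.78331×0.79×0.21 + 0.85864×0.21×0.79 + 0.967063×0.21×0.21
        = 0.043687 + 0.129951 + 0.142448 + 0.042647 = 0.358733
The terms with intruder present sum to 0.185095, so
  P(intruder | barking) = 0.185095 / 0.358733 ≈ 0.516

Now condition on the additional information:
Numerator (weight on configurations with intruder): 0.967063*0.21 = 0.203083
The normalizing constant is 0.78331*0.79 + 0.967063*0.21 = 0.821898
Posterior = 0.203083 / 0.821898 ≈ 0.247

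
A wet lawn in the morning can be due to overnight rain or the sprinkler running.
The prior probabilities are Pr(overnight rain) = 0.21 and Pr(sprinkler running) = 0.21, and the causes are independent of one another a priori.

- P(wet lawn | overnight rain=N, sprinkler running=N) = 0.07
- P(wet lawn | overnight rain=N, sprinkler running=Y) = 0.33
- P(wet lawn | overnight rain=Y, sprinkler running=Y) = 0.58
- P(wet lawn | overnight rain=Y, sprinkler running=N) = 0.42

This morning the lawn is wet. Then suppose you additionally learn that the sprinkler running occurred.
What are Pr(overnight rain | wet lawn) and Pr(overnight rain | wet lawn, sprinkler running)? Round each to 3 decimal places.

Pr(overnight rain | wet lawn) ≈ 0.492; Pr(overnight rain | wet lawn, sprinkler running) ≈ 0.318

Enumerate the 4 (overnight rain, sprinkler running) configurations and weight by the priors:
  P(wet lawn) = 0.07×0.79×0.79 + 0.33×0.79×0.21 + 0.42×0.21×0.79 + 0.58×0.21×0.21
        = 0.043687 + 0.054747 + 0.069678 + 0.025578 = 0.193690
The terms with overnight rain present sum to 0.095256, so
  P(overnight rain | wet lawn) = 0.095256 / 0.193690 ≈ 0.492

With the extra evidence:
P(wet lawn | sprinkler running) = 0.33·0.79 + 0.58·0.21 = 0.260700 + 0.121800 = 0.382500
The overnight rain-present share is 0.58·0.21 = 0.121800.
So P(overnight rain | wet lawn, sprinkler running) = 0.121800/0.382500 ≈ 0.318.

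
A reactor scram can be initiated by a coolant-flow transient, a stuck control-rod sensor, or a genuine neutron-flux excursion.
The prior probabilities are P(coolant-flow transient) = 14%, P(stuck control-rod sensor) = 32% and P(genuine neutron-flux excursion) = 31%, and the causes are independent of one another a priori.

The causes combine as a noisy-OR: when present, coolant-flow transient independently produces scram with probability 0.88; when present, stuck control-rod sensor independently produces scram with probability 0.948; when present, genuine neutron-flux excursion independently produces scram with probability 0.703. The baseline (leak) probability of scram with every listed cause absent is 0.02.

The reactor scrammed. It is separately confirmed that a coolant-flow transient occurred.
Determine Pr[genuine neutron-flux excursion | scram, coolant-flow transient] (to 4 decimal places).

Under noisy-OR, P(scram | causes) = 1 − (1−0.02)·∏(1−qᵢ) over the active causes.
P(scram | coolant-flow transient) = 0.8824×0.68×0.69 + 0.965073×0.68×0.31 + 0.993885×0.32×0.69 + 0.998184×0.32×0.31 = 0.414022 + 0.203437 + 0.219450 + 0.099020 = 0.935929
The genuine neutron-flux excursion-present share is 0.203437 + 0.099020 = 0.302457.
So P(genuine neutron-flux excursion | scram, coolant-flow transient) = 0.302457/0.935929 ≈ 0.3232.

Pr[genuine neutron-flux excursion | scram, coolant-flow transient] ≈ 0.3232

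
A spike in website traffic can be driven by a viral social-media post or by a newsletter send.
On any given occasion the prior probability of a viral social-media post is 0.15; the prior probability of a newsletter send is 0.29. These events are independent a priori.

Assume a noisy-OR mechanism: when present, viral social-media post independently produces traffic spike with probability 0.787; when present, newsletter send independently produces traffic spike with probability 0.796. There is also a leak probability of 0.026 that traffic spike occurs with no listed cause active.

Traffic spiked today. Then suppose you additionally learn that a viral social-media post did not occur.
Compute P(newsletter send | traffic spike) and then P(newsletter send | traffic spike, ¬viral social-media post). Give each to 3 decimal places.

Under noisy-OR, P(traffic spike | causes) = 1 − (1−0.026)·∏(1−qᵢ) over the active causes.
Enumerate the 4 (viral social-media post, newsletter send) configurations and weight by the priors:
  P(traffic spike) = 0.026*0.85*0.71 + 0.801304*0.85*0.29 + 0.792538*0.15*0.71 + 0.957678*0.15*0.29
        = 0.015691 + 0.197521 + 0.084405 + 0.041659 = 0.339276
The terms with newsletter send present sum to 0.239180, so
  P(newsletter send | traffic spike) = 0.239180 / 0.339276 ≈ 0.705

Now condition on the additional information:
P(traffic spike | ¬viral social-media post) = 0.026×0.71 + 0.801304×0.29 = 0.018460 + 0.232378 = 0.250838
Of this, 0.232378 comes from 0.801304×0.29 (the newsletter send=true cases).
So P(newsletter send | traffic spike, ¬viral social-media post) = 0.232378/0.250838 ≈ 0.926.
With viral social-media post excluded, newsletter send must carry more of the explanatory weight for the traffic spike.

P(newsletter send | traffic spike) ≈ 0.705; P(newsletter send | traffic spike, ¬viral social-media post) ≈ 0.926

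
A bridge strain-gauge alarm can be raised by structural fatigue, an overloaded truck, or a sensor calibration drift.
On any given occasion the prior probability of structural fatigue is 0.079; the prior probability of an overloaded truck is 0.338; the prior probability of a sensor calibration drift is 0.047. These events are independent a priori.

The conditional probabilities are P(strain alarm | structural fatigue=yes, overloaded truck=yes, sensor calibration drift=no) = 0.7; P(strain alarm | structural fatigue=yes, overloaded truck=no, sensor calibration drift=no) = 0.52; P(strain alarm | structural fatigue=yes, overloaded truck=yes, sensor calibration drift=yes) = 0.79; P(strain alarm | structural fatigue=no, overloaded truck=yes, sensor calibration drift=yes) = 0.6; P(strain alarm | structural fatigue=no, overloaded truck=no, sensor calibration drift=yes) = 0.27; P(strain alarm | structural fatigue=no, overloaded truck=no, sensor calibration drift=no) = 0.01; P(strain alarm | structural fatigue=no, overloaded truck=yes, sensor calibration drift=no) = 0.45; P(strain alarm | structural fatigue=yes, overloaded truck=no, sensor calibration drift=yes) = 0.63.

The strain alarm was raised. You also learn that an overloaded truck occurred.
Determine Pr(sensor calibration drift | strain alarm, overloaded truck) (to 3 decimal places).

P(strain alarm | overloaded truck) = 0.45·0.921·0.953 + 0.6·0.921·0.047 + 0.7·0.079·0.953 + 0.79·0.079·0.047 = 0.394971 + 0.025972 + 0.052701 + 0.002933 = 0.476577
Restricting to configurations with sensor calibration drift present: 0.025972 + 0.002933 = 0.028905.
P(sensor calibration drift | strain alarm, overloaded truck) = 0.028905 / 0.476577 ≈ 0.061

Pr(sensor calibration drift | strain alarm, overloaded truck) ≈ 0.061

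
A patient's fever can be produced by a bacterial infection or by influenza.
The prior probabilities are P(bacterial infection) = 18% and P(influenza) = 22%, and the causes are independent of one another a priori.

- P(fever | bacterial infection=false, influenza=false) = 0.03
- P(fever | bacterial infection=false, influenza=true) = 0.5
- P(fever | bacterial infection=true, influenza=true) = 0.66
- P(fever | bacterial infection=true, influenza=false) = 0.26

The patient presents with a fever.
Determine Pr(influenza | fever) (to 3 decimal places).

By total probability over the 4 (bacterial infection, influenza) configurations:
  P(fever) = 0.03·0.82·0.78 + 0.5·0.82·0.22 + 0.26·0.18·0.78 + 0.66·0.18·0.22
        = 0.019188 + 0.090200 + 0.036504 + 0.026136 = 0.172028
The terms with influenza present sum to 0.116336, so
  P(influenza | fever) = 0.116336 / 0.172028 ≈ 0.676

Pr(influenza | fever) ≈ 0.676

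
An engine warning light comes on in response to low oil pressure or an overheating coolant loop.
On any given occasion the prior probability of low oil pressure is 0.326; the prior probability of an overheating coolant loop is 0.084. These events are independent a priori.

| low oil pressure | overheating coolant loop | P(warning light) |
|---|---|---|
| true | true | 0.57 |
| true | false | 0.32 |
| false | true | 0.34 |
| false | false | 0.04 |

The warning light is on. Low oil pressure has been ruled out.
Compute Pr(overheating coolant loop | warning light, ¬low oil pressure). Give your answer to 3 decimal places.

Weight on overheating coolant loop=true, given the evidence: 0.34*0.084 = 0.028560
Normalizer over all consistent configurations: 0.04*0.916 + 0.34*0.084 = 0.065200
P(overheating coolant loop | warning light, ¬low oil pressure) = 0.028560/0.065200 ≈ 0.438

Pr(overheating coolant loop | warning light, ¬low oil pressure) ≈ 0.438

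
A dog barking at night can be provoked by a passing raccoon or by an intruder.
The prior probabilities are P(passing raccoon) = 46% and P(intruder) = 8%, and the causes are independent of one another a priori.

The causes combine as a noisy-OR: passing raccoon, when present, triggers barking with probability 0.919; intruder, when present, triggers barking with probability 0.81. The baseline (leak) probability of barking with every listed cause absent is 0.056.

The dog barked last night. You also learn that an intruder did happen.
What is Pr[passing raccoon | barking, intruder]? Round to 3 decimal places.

Pr[passing raccoon | barking, intruder] ≈ 0.506

Under noisy-OR, P(barking | causes) = 1 − (1−0.056)·∏(1−qᵢ) over the active causes.
For the numerator, keep only passing raccoon=true terms: 0.985472×0.46 = 0.453317
Normalizer over all consistent configurations: 0.82064×0.54 + 0.985472×0.46 = 0.896463
P(passing raccoon | barking, intruder) = 0.453317/0.896463 ≈ 0.506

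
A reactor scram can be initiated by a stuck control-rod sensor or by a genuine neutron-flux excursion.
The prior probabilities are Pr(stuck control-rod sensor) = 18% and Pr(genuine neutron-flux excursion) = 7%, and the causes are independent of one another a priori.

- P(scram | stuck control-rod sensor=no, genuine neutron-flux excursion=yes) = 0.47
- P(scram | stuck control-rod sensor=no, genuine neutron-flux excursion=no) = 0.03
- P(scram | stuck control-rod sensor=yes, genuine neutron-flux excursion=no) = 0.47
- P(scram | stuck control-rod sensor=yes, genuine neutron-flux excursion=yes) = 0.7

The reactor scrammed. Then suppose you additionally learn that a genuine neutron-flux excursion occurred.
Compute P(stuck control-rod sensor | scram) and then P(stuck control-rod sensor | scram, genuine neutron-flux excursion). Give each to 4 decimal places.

P(stuck control-rod sensor | scram) ≈ 0.6370; P(stuck control-rod sensor | scram, genuine neutron-flux excursion) ≈ 0.2464

Numerator (weight on configurations with stuck control-rod sensor): 0.078678 + 0.008820 = 0.087498
Normalizer over all consistent configurations: 0.03·0.82·0.93 + 0.47·0.82·0.07 + 0.47·0.18·0.93 + 0.7·0.18·0.07 = 0.137354
P(stuck control-rod sensor | scram) = 0.087498/0.137354 ≈ 0.6370

Now also conditioning on genuine neutron-flux excursion=true:
Numerator (weight on configurations with stuck control-rod sensor): 0.7·0.18 = 0.126000
Normalizer over all consistent configurations: 0.47·0.82 + 0.7·0.18 = 0.511400
Posterior = 0.126000 / 0.511400 ≈ 0.2464
— genuine neutron-flux excursion explains away the evidence for stuck control-rod sensor.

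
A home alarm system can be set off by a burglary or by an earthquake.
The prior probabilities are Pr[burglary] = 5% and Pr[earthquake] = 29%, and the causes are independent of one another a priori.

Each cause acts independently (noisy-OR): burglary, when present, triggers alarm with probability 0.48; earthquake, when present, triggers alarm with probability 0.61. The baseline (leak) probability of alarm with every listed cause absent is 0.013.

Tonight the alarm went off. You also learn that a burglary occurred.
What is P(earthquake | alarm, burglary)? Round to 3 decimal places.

Under noisy-OR, P(alarm | causes) = 1 − (1−0.013)·∏(1−qᵢ) over the active causes.
By total probability over both values of earthquake:
  P(alarm | burglary) = 0.48676·0.71 + 0.799836·0.29
        = 0.345600 + 0.231952 = 0.577552
The terms with earthquake present sum to 0.231952, so
  P(earthquake | alarm, burglary) = 0.231952 / 0.577552 ≈ 0.402

P(earthquake | alarm, burglary) ≈ 0.402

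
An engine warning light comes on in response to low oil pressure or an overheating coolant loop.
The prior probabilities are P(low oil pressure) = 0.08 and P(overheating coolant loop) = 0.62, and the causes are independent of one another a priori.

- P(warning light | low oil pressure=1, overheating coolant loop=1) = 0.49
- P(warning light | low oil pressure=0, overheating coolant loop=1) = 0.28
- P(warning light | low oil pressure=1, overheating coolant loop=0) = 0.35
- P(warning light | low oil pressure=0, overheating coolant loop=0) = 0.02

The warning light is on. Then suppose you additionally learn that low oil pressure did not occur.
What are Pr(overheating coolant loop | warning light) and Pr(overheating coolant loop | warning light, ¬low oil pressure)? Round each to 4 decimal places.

Pr(overheating coolant loop | warning light) ≈ 0.9126; Pr(overheating coolant loop | warning light, ¬low oil pressure) ≈ 0.9581

Numerator (weight on configurations with overheating coolant loop): 0.159712 + 0.024304 = 0.184016
The normalizing constant is 0.02·0.92·0.38 + 0.28·0.92·0.62 + 0.35·0.08·0.38 + 0.49·0.08·0.62 = 0.201648
P(overheating coolant loop | warning light) = 0.184016/0.201648 ≈ 0.9126

With the extra evidence:
P(warning light | ¬low oil pressure) = 0.02*0.38 + 0.28*0.62 = 0.007600 + 0.173600 = 0.181200
Of this, 0.173600 comes from 0.28*0.62 (the overheating coolant loop=true cases).
So P(overheating coolant loop | warning light, ¬low oil pressure) = 0.173600/0.181200 ≈ 0.9581.
With low oil pressure excluded, overheating coolant loop must carry more of the explanatory weight for the warning light.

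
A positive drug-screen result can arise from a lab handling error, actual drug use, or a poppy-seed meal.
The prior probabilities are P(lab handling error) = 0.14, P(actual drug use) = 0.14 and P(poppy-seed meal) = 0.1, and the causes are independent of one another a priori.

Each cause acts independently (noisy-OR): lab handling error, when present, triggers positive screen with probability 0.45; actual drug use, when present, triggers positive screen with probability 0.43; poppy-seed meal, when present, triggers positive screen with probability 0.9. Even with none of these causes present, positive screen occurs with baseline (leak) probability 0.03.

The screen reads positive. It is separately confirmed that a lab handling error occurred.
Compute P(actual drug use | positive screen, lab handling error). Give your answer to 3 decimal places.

P(actual drug use | positive screen, lab handling error) ≈ 0.186

Under noisy-OR, P(positive screen | causes) = 1 − (1−0.03)·∏(1−qᵢ) over the active causes.
P(positive screen | lab handling error) = 0.4665*0.86*0.9 + 0.94665*0.86*0.1 + 0.695905*0.14*0.9 + 0.969591*0.14*0.1 = 0.361071 + 0.081412 + 0.087684 + 0.013574 = 0.543741
Restricting to configurations with actual drug use present: 0.087684 + 0.013574 = 0.101258.
So P(actual drug use | positive screen, lab handling error) = 0.101258/0.543741 ≈ 0.186.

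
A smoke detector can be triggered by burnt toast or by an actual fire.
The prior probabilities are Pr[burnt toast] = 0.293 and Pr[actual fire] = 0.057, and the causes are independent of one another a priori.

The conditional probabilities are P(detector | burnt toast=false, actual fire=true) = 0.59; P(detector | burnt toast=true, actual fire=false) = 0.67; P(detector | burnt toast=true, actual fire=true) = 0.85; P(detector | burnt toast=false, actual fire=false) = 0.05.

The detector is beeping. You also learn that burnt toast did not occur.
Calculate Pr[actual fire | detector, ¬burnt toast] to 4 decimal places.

By total probability over both values of actual fire:
  P(detector | ¬burnt toast) = 0.05*0.943 + 0.59*0.057
        = 0.047150 + 0.033630 = 0.080780
The terms with actual fire present sum to 0.033630, so
  P(actual fire | detector, ¬burnt toast) = 0.033630 / 0.080780 ≈ 0.4163

Pr[actual fire | detector, ¬burnt toast] ≈ 0.4163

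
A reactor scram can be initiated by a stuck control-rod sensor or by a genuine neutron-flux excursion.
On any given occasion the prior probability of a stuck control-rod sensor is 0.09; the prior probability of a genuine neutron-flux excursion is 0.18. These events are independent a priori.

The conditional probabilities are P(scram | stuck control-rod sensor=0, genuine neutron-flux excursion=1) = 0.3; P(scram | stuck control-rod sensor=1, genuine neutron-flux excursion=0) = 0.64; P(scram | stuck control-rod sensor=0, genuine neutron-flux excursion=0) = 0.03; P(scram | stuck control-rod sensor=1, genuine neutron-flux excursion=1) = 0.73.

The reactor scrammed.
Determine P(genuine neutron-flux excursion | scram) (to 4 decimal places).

P(scram) = 0.03·0.91·0.82 + 0.3·0.91·0.18 + 0.64·0.09·0.82 + 0.73·0.09·0.18 = 0.022386 + 0.049140 + 0.047232 + 0.011826 = 0.130584
Restricting to configurations with genuine neutron-flux excursion present: 0.049140 + 0.011826 = 0.060966.
Hence the posterior is 0.060966/0.130584 ≈ 0.4669.

P(genuine neutron-flux excursion | scram) ≈ 0.4669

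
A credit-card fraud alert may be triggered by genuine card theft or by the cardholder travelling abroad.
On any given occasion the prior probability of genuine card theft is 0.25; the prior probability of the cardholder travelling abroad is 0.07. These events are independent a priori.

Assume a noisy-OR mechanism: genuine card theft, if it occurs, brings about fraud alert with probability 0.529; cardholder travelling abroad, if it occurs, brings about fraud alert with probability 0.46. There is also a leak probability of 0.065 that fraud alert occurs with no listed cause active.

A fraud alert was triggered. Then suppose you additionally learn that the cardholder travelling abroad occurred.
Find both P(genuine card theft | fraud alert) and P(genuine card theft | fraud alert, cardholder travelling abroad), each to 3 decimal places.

P(genuine card theft | fraud alert) ≈ 0.668; P(genuine card theft | fraud alert, cardholder travelling abroad) ≈ 0.339

Under noisy-OR, P(fraud alert | causes) = 1 − (1−0.065)·∏(1−qᵢ) over the active causes.
By total probability over the 4 (genuine card theft, cardholder travelling abroad) configurations:
  P(fraud alert) = 0.065·0.75·0.93 + 0.4951·0.75·0.07 + 0.559615·0.25·0.93 + 0.762192·0.25·0.07
        = 0.045338 + 0.025993 + 0.130110 + 0.013338 = 0.214779
The terms with genuine card theft present sum to 0.143448, so
  P(genuine card theft | fraud alert) = 0.143448 / 0.214779 ≈ 0.668

Now also conditioning on cardholder travelling abroad=true:
Enumerate both values of genuine card theft and weight by the priors:
  P(fraud alert | cardholder travelling abroad) = 0.4951·0.75 + 0.762192·0.25
        = 0.371325 + 0.190548 = 0.561873
Keeping only the genuine card theft-present terms gives 0.190548, so
  P(genuine card theft | fraud alert, cardholder travelling abroad) = 0.190548 / 0.561873 ≈ 0.339
Conditioning on cardholder travelling abroad lowers the posterior on genuine card theft: the classic explaining-away effect in a common-effect structure.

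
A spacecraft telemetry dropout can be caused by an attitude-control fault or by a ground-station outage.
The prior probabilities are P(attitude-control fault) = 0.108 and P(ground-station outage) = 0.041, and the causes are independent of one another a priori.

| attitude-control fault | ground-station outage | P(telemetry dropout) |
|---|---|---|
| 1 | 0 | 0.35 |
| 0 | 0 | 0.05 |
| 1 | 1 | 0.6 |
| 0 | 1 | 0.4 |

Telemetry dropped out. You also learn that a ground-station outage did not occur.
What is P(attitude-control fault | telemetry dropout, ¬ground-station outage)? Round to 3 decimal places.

P(attitude-control fault | telemetry dropout, ¬ground-station outage) ≈ 0.459

Enumerate both values of attitude-control fault and weight by the priors:
  P(telemetry dropout | ¬ground-station outage) = 0.05*0.892 + 0.35*0.108
        = 0.044600 + 0.037800 = 0.082400
Configurations with attitude-control fault contribute 0.037800, so
  P(attitude-control fault | telemetry dropout, ¬ground-station outage) = 0.037800 / 0.082400 ≈ 0.459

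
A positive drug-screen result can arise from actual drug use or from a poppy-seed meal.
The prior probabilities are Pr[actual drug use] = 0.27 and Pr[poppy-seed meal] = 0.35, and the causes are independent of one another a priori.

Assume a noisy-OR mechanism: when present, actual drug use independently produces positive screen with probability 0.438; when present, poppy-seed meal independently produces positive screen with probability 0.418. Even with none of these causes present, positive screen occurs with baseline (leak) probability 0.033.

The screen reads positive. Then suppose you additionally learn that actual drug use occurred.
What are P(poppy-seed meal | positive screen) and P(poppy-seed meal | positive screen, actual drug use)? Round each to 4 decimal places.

P(poppy-seed meal | positive screen) ≈ 0.6480; P(poppy-seed meal | positive screen, actual drug use) ≈ 0.4464

Under noisy-OR, P(positive screen | causes) = 1 − (1−0.033)·∏(1−qᵢ) over the active causes.
P(positive screen) = 0.033·0.73·0.65 + 0.437206·0.73·0.35 + 0.456546·0.27·0.65 + 0.68371·0.27·0.35 = 0.015659 + 0.111706 + 0.080124 + 0.064611 = 0.272100
The poppy-seed meal-present share is 0.111706 + 0.064611 = 0.176317.
So P(poppy-seed meal | positive screen) = 0.176317/0.272100 ≈ 0.6480.

Now condition on the additional information:
P(positive screen | actual drug use) = 0.456546·0.65 + 0.68371·0.35 = 0.296755 + 0.239298 = 0.536053
Restricting to configurations with poppy-seed meal present: 0.68371·0.35 = 0.239298.
Hence the posterior is 0.239298/0.536053 ≈ 0.4464.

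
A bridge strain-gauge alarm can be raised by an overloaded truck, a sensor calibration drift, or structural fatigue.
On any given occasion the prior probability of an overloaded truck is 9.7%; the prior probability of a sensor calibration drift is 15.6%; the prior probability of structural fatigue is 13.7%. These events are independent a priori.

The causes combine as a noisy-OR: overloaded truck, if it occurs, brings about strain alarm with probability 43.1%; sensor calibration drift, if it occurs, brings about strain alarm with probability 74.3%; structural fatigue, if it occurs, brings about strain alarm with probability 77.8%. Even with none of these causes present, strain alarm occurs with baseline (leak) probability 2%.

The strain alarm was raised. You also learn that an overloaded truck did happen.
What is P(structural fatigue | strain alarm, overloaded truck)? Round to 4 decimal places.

Under noisy-OR, P(strain alarm | causes) = 1 − (1−0.02)·∏(1−qᵢ) over the active causes.
Enumerate the 4 (sensor calibration drift, structural fatigue) configurations and weight by the priors:
  P(strain alarm | overloaded truck) = 0.44238×0.844×0.863 + 0.876208×0.844×0.137 + 0.856692×0.156×0.863 + 0.968186×0.156×0.137
        = 0.322217 + 0.101314 + 0.115335 + 0.020692 = 0.559558
The terms with structural fatigue present sum to 0.122006, so
  P(structural fatigue | strain alarm, overloaded truck) = 0.122006 / 0.559558 ≈ 0.2180

P(structural fatigue | strain alarm, overloaded truck) ≈ 0.2180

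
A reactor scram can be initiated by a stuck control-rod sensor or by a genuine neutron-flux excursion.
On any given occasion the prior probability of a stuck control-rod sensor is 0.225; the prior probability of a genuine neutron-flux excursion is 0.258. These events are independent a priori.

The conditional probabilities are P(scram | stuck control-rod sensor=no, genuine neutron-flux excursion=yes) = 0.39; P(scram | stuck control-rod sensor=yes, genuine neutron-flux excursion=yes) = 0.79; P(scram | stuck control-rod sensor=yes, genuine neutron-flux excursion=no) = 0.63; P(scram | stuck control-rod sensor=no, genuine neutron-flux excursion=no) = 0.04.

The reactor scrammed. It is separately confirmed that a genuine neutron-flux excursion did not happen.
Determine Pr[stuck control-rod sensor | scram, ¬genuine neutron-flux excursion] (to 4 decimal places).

Pr[stuck control-rod sensor | scram, ¬genuine neutron-flux excursion] ≈ 0.8205

Weight on stuck control-rod sensor=true, given the evidence: 0.63*0.225 = 0.141750
Denominator P(scram | ¬genuine neutron-flux excursion): 0.04*0.775 + 0.63*0.225 = 0.172750
P(stuck control-rod sensor | scram, ¬genuine neutron-flux excursion) = 0.141750/0.172750 ≈ 0.8205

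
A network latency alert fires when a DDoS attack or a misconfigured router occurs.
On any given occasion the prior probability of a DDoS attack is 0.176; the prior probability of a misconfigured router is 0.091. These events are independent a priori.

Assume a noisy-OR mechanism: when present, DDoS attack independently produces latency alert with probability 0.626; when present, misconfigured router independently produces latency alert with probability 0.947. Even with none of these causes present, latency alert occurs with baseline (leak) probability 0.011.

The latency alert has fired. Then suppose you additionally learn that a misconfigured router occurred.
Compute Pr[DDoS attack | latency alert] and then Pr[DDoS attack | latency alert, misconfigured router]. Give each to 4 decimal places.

Pr[DDoS attack | latency alert] ≈ 0.5950; Pr[DDoS attack | latency alert, misconfigured router] ≈ 0.1810

Under noisy-OR, P(latency alert | causes) = 1 − (1−0.011)·∏(1−qᵢ) over the active causes.
Numerator (weight on configurations with DDoS attack): 0.100808 + 0.015702 = 0.116510
Normalizer over all consistent configurations: 0.011·0.824·0.909 + 0.947583·0.824·0.091 + 0.630114·0.176·0.909 + 0.980396·0.176·0.091 = 0.195803
Posterior = 0.116510 / 0.195803 ≈ 0.5950

Now condition on the additional information:
P(latency alert | misconfigured router) = 0.947583×0.824 + 0.980396×0.176 = 0.780808 + 0.172550 = 0.953358
Of this, 0.172550 comes from 0.980396×0.176 (the DDoS attack=true cases).
P(DDoS attack | latency alert, misconfigured router) = 0.172550 / 0.953358 ≈ 0.1810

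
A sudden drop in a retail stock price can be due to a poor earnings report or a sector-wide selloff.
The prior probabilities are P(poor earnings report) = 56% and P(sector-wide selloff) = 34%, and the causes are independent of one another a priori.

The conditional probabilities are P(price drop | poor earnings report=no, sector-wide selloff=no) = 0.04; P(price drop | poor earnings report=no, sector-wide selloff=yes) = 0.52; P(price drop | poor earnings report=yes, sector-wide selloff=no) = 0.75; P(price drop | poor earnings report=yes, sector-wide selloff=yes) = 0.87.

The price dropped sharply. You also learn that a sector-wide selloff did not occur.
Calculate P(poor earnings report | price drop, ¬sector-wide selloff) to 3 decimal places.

P(poor earnings report | price drop, ¬sector-wide selloff) ≈ 0.960

Sum P(price drop|·) weighted by the priors over both values of poor earnings report:
  P(price drop | ¬sector-wide selloff) = 0.04*0.44 + 0.75*0.56
        = 0.017600 + 0.420000 = 0.437600
Configurations with poor earnings report contribute 0.420000, so
  P(poor earnings report | price drop, ¬sector-wide selloff) = 0.420000 / 0.437600 ≈ 0.960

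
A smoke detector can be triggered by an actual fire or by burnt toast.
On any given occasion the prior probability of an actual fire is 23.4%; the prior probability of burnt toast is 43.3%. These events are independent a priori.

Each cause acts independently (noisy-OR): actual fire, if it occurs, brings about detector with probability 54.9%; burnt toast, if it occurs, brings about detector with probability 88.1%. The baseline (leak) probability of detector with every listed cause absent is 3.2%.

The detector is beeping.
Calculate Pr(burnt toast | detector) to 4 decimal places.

Pr(burnt toast | detector) ≈ 0.8146

Under noisy-OR, P(detector | causes) = 1 − (1−0.032)·∏(1−qᵢ) over the active causes.
P(detector) = 0.032·0.766·0.567 + 0.884808·0.766·0.433 + 0.563432·0.234·0.567 + 0.948048·0.234·0.433 = 0.013898 + 0.293471 + 0.074755 + 0.096058 = 0.478182
The burnt toast-present share is 0.293471 + 0.096058 = 0.389529.
So P(burnt toast | detector) = 0.389529/0.478182 ≈ 0.8146.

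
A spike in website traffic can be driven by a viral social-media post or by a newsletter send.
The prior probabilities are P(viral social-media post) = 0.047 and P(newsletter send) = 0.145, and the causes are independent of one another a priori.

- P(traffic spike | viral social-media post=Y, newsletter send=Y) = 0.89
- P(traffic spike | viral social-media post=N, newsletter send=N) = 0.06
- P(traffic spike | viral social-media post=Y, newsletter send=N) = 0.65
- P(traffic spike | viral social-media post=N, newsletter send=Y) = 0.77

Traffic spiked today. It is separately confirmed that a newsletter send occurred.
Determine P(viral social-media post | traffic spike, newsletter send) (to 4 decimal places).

P(viral social-media post | traffic spike, newsletter send) ≈ 0.0539

By total probability over both values of viral social-media post:
  P(traffic spike | newsletter send) = 0.77·0.953 + 0.89·0.047
        = 0.733810 + 0.041830 = 0.775640
Keeping only the viral social-media post-present terms gives 0.041830, so
  P(viral social-media post | traffic spike, newsletter send) = 0.041830 / 0.775640 ≈ 0.0539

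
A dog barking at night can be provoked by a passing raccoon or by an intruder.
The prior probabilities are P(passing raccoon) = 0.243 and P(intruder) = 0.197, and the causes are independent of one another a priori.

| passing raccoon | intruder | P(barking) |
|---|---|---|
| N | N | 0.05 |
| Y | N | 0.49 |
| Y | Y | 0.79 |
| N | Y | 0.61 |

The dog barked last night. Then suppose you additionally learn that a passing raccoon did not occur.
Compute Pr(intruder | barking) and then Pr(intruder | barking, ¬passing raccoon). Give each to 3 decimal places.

For the numerator, keep only intruder=true terms: 0.090969 + 0.037818 = 0.128787
The normalizing constant is 0.05×0.757×0.803 + 0.61×0.757×0.197 + 0.49×0.243×0.803 + 0.79×0.243×0.197 = 0.254794
P(intruder | barking) = 0.128787/0.254794 ≈ 0.505

With the extra evidence:
Enumerate both values of intruder and weight by the priors:
  P(barking | ¬passing raccoon) = 0.05×0.803 + 0.61×0.197
        = 0.040150 + 0.120170 = 0.160320
Keeping only the intruder-present terms gives 0.120170, so
  P(intruder | barking, ¬passing raccoon) = 0.120170 / 0.160320 ≈ 0.750
With passing raccoon excluded, intruder must carry more of the explanatory weight for the barking.

Pr(intruder | barking) ≈ 0.505; Pr(intruder | barking, ¬passing raccoon) ≈ 0.750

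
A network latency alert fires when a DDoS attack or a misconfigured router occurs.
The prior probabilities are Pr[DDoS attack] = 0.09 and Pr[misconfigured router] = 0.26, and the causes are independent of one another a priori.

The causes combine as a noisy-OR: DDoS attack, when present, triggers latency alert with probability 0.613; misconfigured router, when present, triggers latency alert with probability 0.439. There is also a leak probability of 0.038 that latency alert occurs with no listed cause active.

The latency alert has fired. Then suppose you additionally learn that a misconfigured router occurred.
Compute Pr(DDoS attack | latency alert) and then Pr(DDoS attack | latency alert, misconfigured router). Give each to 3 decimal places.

Under noisy-OR, P(latency alert | causes) = 1 − (1−0.038)·∏(1−qᵢ) over the active causes.
Enumerate the 4 (DDoS attack, misconfigured router) configurations and weight by the priors:
  P(latency alert) = 0.038·0.91·0.74 + 0.460318·0.91·0.26 + 0.627706·0.09·0.74 + 0.791143·0.09·0.26
        = 0.025589 + 0.108911 + 0.041805 + 0.018513 = 0.194818
Keeping only the DDoS attack-present terms gives 0.060318, so
  P(DDoS attack | latency alert) = 0.060318 / 0.194818 ≈ 0.310

With the extra evidence:
P(latency alert | misconfigured router) = 0.460318*0.91 + 0.791143*0.09 = 0.418889 + 0.071203 = 0.490092
Restricting to configurations with DDoS attack present: 0.791143*0.09 = 0.071203.
Hence the posterior is 0.071203/0.490092 ≈ 0.145.

Pr(DDoS attack | latency alert) ≈ 0.310; Pr(DDoS attack | latency alert, misconfigured router) ≈ 0.145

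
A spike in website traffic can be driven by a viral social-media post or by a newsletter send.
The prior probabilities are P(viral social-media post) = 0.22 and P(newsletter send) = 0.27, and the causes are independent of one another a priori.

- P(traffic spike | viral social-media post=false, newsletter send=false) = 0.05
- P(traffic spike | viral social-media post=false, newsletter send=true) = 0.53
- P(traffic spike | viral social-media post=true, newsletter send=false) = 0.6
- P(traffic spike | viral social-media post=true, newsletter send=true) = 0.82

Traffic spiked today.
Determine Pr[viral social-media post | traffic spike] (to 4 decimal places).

For the numerator, keep only viral social-media post=true terms: 0.096360 + 0.048708 = 0.145068
Normalizer over all consistent configurations: 0.05*0.78*0.73 + 0.53*0.78*0.27 + 0.6*0.22*0.73 + 0.82*0.22*0.27 = 0.285156
P(viral social-media post | traffic spike) = 0.145068/0.285156 ≈ 0.5087

Pr[viral social-media post | traffic spike] ≈ 0.5087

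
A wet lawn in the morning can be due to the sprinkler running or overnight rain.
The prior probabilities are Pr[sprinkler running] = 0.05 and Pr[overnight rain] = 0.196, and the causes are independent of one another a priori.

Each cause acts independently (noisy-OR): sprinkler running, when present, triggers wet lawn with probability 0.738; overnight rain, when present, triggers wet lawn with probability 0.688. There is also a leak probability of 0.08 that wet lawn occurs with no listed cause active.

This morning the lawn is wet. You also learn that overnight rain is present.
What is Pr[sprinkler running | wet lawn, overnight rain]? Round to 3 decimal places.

Under noisy-OR, P(wet lawn | causes) = 1 − (1−0.08)·∏(1−qᵢ) over the active causes.
Weight on sprinkler running=true, given the evidence: 0.924796×0.05 = 0.046240
Normalizer over all consistent configurations: 0.71296×0.95 + 0.924796×0.05 = 0.723552
Posterior = 0.046240 / 0.723552 ≈ 0.064

Pr[sprinkler running | wet lawn, overnight rain] ≈ 0.064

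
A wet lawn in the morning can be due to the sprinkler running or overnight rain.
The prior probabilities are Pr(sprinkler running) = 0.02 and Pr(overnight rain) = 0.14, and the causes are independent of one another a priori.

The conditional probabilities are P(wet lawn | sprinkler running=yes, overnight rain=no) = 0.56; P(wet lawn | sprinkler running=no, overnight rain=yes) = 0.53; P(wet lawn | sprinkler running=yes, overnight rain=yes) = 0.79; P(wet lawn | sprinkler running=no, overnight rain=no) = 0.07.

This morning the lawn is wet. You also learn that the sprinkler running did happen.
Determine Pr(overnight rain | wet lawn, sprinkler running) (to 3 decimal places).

Pr(overnight rain | wet lawn, sprinkler running) ≈ 0.187

Weight on overnight rain=true, given the evidence: 0.79×0.14 = 0.110600
Normalizer over all consistent configurations: 0.56×0.86 + 0.79×0.14 = 0.592200
Posterior = 0.110600 / 0.592200 ≈ 0.187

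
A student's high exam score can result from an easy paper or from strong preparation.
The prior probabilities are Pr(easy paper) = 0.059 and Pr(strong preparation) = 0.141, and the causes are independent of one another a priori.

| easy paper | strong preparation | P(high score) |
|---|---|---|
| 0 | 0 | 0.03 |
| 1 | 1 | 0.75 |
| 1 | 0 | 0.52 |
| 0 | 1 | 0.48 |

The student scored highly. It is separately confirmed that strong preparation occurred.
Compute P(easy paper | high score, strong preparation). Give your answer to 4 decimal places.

P(easy paper | high score, strong preparation) ≈ 0.0892

P(high score | strong preparation) = 0.48×0.941 + 0.75×0.059 = 0.451680 + 0.044250 = 0.495930
Restricting to configurations with easy paper present: 0.75×0.059 = 0.044250.
So P(easy paper | high score, strong preparation) = 0.044250/0.495930 ≈ 0.0892.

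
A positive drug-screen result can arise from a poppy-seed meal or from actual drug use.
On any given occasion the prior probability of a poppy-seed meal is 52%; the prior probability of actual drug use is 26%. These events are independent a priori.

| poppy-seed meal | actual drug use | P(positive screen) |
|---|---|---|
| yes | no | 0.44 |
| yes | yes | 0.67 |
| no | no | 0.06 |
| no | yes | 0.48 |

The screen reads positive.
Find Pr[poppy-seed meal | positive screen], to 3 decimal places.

Pr[poppy-seed meal | positive screen] ≈ 0.762

P(positive screen) = 0.06×0.48×0.74 + 0.48×0.48×0.26 + 0.44×0.52×0.74 + 0.67×0.52×0.26 = 0.021312 + 0.059904 + 0.169312 + 0.090584 = 0.341112
Restricting to configurations with poppy-seed meal present: 0.169312 + 0.090584 = 0.259896.
Hence the posterior is 0.259896/0.341112 ≈ 0.762.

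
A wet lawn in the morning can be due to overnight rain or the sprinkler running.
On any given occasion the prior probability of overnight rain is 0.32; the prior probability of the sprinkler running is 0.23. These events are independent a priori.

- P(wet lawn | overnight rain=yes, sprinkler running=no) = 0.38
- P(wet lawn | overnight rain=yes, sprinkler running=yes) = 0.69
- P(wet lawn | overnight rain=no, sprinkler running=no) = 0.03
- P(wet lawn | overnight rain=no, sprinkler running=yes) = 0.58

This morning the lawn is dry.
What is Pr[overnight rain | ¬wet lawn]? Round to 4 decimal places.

Pr[overnight rain | ¬wet lawn] ≈ 0.2344

For the numerator, keep only overnight rain=true terms: 0.152768 + 0.022816 = 0.175584
Denominator P(¬wet lawn): 0.97*0.68*0.77 + 0.42*0.68*0.23 + 0.62*0.32*0.77 + 0.31*0.32*0.23 = 0.749164
P(overnight rain | ¬wet lawn) = 0.175584/0.749164 ≈ 0.2344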